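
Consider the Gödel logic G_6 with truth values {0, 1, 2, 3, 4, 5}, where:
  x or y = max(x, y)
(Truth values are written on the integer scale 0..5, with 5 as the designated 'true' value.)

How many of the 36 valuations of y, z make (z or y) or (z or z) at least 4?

20

value 5: 11 assignments (counts)
value 4: 9 assignments (counts)
value 3: 7 assignments
value 2: 5 assignments
value 1: 3 assignments
value 0: 1 assignment
So 20 of the 36 assignments meet the threshold.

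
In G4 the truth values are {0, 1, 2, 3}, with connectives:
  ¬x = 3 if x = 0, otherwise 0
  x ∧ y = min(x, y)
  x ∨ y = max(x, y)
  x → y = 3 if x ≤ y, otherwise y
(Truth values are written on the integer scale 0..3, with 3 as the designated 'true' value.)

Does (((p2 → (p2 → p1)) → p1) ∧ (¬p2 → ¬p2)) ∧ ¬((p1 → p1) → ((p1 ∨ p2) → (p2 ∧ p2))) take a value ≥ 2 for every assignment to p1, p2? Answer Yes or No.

Counterexample: take p1 = 0, p2 = 0.
p2 → p1 = 0 → 0 = 3
p2 → (p2 → p1) = 0 → 3 = 3
(p2 → (p2 → p1)) → p1 = 3 → 0 = 0
¬p2 = ¬0 = 3
¬p2 = ¬0 = 3
¬p2 → ¬p2 = 3 → 3 = 3
((p2 → (p2 → p1)) → p1) ∧ (¬p2 → ¬p2) = 0 ∧ 3 = 0
p1 → p1 = 0 → 0 = 3
p1 ∨ p2 = 0 ∨ 0 = 0
p2 ∧ p2 = 0 ∧ 0 = 0
(p1 ∨ p2) → (p2 ∧ p2) = 0 → 0 = 3
(p1 → p1) → ((p1 ∨ p2) → (p2 ∧ p2)) = 3 → 3 = 3
¬((p1 → p1) → ((p1 ∨ p2) → (p2 ∧ p2))) = ¬3 = 0
(((p2 → (p2 → p1)) → p1) ∧ (¬p2 → ¬p2)) ∧ ¬((p1 → p1) → ((p1 ∨ p2) → (p2 ∧ p2))) = 0 ∧ 0 = 0
This gives 0, which is below 2.

No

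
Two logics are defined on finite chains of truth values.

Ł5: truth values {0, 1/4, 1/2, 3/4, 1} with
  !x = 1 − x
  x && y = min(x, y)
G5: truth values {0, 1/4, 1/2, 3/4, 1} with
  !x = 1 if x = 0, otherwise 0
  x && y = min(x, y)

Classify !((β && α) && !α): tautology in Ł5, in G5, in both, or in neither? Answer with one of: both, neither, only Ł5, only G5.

In Ł5: at α = 1/4, β = 1/4 the value is 3/4 — not a tautology.
In G5: every assignment gives 1 — tautology.

only G5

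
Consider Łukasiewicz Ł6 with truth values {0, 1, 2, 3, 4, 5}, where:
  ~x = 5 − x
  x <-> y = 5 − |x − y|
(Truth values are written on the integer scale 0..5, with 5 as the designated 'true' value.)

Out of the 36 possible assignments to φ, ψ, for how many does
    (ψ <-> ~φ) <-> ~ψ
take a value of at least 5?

value 5: 8 assignments (counts)
value 4: 10 assignments
value 3: 7 assignments
value 2: 6 assignments
value 1: 3 assignments
value 0: 2 assignments
So 8 of the 36 assignments meet the threshold.

8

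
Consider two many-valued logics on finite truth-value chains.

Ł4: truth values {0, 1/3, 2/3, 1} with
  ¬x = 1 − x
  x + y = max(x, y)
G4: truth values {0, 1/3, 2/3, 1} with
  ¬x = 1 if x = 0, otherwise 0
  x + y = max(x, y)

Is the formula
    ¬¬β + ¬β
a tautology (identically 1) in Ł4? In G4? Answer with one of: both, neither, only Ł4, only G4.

In Ł4: at β = 1/3 the value is 2/3 — not a tautology.
In G4: every assignment gives 1 — tautology.

only G4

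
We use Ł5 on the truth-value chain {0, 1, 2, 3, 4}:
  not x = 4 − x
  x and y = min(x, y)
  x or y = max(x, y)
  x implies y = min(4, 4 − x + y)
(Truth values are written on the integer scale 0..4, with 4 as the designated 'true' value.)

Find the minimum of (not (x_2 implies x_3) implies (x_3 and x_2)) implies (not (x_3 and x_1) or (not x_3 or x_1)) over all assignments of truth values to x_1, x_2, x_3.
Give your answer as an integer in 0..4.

Take x_1 = 2, x_2 = 0, x_3 = 2:
x_2 implies x_3 = 0 implies 2 = 4
not (x_2 implies x_3) = not 4 = 0
x_3 and x_2 = 2 and 0 = 0
not (x_2 implies x_3) implies (x_3 and x_2) = 0 implies 0 = 4
x_3 and x_1 = 2 and 2 = 2
not (x_3 and x_1) = not 2 = 2
not x_3 = not 2 = 2
not x_3 or x_1 = 2 or 2 = 2
not (x_3 and x_1) or (not x_3 or x_1) = 2 or 2 = 2
(not (x_2 implies x_3) implies (x_3 and x_2)) implies (not (x_3 and x_1) or (not x_3 or x_1)) = 4 implies 2 = 2
No assignment yields a value below 2, so this is the minimum.

2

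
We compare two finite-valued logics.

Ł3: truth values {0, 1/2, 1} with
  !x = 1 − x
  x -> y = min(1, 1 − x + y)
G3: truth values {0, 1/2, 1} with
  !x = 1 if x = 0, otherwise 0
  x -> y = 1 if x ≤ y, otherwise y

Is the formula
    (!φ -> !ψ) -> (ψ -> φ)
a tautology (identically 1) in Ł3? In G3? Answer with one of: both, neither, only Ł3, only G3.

only Ł3

In Ł3: every assignment gives 1 — tautology.
In G3: at φ = 1/2, ψ = 1 the value is 1/2 — not a tautology.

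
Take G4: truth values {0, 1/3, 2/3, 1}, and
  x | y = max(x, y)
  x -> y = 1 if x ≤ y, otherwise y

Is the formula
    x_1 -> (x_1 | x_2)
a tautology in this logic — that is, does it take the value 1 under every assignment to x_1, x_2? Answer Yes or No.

x_1 = 0, x_2 = 0 ↦ 1
x_1 = 0, x_2 = 1/3 ↦ 1
x_1 = 0, x_2 = 2/3 ↦ 1
x_1 = 0, x_2 = 1 ↦ 1
x_1 = 1/3, x_2 = 0 ↦ 1
x_1 = 1/3, x_2 = 1/3 ↦ 1
x_1 = 1/3, x_2 = 2/3 ↦ 1
x_1 = 1/3, x_2 = 1 ↦ 1
x_1 = 2/3, x_2 = 0 ↦ 1
x_1 = 2/3, x_2 = 1/3 ↦ 1
x_1 = 2/3, x_2 = 2/3 ↦ 1
x_1 = 2/3, x_2 = 1 ↦ 1
x_1 = 1, x_2 = 0 ↦ 1
x_1 = 1, x_2 = 1/3 ↦ 1
x_1 = 1, x_2 = 2/3 ↦ 1
x_1 = 1, x_2 = 1 ↦ 1
Every assignment gives a value ≥ 1.

Yes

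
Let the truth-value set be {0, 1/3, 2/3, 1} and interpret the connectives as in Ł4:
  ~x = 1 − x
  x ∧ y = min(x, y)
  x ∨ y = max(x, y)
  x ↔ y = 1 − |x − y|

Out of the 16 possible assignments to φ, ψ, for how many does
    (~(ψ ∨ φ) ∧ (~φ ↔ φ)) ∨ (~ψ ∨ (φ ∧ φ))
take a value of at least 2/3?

φ = 0, ψ = 0 ↦ 1  ≥
φ = 0, ψ = 1/3 ↦ 2/3  ≥
φ = 0, ψ = 2/3 ↦ 1/3  <
φ = 0, ψ = 1 ↦ 0  <
φ = 1/3, ψ = 0 ↦ 1  ≥
φ = 1/3, ψ = 1/3 ↦ 2/3  ≥
φ = 1/3, ψ = 2/3 ↦ 1/3  <
φ = 1/3, ψ = 1 ↦ 1/3  <
φ = 2/3, ψ = 0 ↦ 1  ≥
φ = 2/3, ψ = 1/3 ↦ 2/3  ≥
φ = 2/3, ψ = 2/3 ↦ 2/3  ≥
φ = 2/3, ψ = 1 ↦ 2/3  ≥
φ = 1, ψ = 0 ↦ 1  ≥
φ = 1, ψ = 1/3 ↦ 1  ≥
φ = 1, ψ = 2/3 ↦ 1  ≥
φ = 1, ψ = 1 ↦ 1  ≥
So 12 of the 16 assignments meet the threshold.

12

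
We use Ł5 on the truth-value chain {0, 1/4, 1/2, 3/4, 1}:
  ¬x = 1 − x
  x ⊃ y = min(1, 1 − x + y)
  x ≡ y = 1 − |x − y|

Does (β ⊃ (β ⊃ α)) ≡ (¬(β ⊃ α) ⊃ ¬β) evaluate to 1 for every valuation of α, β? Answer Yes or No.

Yes

At α = 1/2, β = 1, for instance:
β ⊃ α = 1 ⊃ 1/2 = 1/2
β ⊃ (β ⊃ α) = 1 ⊃ 1/2 = 1/2
¬(β ⊃ α) = ¬1/2 = 1/2
¬β = ¬1 = 0
¬(β ⊃ α) ⊃ ¬β = 1/2 ⊃ 0 = 1/2
(β ⊃ (β ⊃ α)) ≡ (¬(β ⊃ α) ⊃ ¬β) = 1/2 ≡ 1/2 = 1
and checking the remaining 24 assignments likewise gives ≥ 1 in every case.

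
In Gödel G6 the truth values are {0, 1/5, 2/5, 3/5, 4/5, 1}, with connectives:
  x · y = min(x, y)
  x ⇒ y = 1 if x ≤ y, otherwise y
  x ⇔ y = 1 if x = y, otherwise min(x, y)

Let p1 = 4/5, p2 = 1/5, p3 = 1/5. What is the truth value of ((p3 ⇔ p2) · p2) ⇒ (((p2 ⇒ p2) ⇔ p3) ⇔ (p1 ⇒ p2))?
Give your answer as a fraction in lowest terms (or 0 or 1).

p3 ⇔ p2 = 1/5 ⇔ 1/5 = 1
(p3 ⇔ p2) · p2 = 1 · 1/5 = 1/5
p2 ⇒ p2 = 1/5 ⇒ 1/5 = 1
(p2 ⇒ p2) ⇔ p3 = 1 ⇔ 1/5 = 1/5
p1 ⇒ p2 = 4/5 ⇒ 1/5 = 1/5
((p2 ⇒ p2) ⇔ p3) ⇔ (p1 ⇒ p2) = 1/5 ⇔ 1/5 = 1
((p3 ⇔ p2) · p2) ⇒ (((p2 ⇒ p2) ⇔ p3) ⇔ (p1 ⇒ p2)) = 1/5 ⇒ 1 = 1

1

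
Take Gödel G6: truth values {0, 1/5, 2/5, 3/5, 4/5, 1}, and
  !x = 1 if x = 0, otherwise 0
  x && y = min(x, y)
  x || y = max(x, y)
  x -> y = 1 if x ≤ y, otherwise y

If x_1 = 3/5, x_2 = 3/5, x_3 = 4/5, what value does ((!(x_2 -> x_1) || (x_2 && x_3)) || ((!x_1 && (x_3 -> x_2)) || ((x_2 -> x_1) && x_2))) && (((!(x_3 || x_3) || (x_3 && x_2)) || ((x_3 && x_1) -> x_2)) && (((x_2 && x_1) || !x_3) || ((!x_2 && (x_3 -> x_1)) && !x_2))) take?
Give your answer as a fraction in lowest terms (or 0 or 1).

3/5

x_2 -> x_1 = 3/5 -> 3/5 = 1
!(x_2 -> x_1) = !1 = 0
x_2 && x_3 = 3/5 && 4/5 = 3/5
!(x_2 -> x_1) || (x_2 && x_3) = 0 || 3/5 = 3/5
!x_1 = !3/5 = 0
x_3 -> x_2 = 4/5 -> 3/5 = 3/5
!x_1 && (x_3 -> x_2) = 0 && 3/5 = 0
x_2 -> x_1 = 3/5 -> 3/5 = 1
(x_2 -> x_1) && x_2 = 1 && 3/5 = 3/5
(!x_1 && (x_3 -> x_2)) || ((x_2 -> x_1) && x_2) = 0 || 3/5 = 3/5
(!(x_2 -> x_1) || (x_2 && x_3)) || ((!x_1 && (x_3 -> x_2)) || ((x_2 -> x_1) && x_2)) = 3/5 || 3/5 = 3/5
x_3 || x_3 = 4/5 || 4/5 = 4/5
!(x_3 || x_3) = !4/5 = 0
x_3 && x_2 = 4/5 && 3/5 = 3/5
!(x_3 || x_3) || (x_3 && x_2) = 0 || 3/5 = 3/5
x_3 && x_1 = 4/5 && 3/5 = 3/5
(x_3 && x_1) -> x_2 = 3/5 -> 3/5 = 1
(!(x_3 || x_3) || (x_3 && x_2)) || ((x_3 && x_1) -> x_2) = 3/5 || 1 = 1
x_2 && x_1 = 3/5 && 3/5 = 3/5
!x_3 = !4/5 = 0
(x_2 && x_1) || !x_3 = 3/5 || 0 = 3/5
!x_2 = !3/5 = 0
x_3 -> x_1 = 4/5 -> 3/5 = 3/5
!x_2 && (x_3 -> x_1) = 0 && 3/5 = 0
!x_2 = !3/5 = 0
(!x_2 && (x_3 -> x_1)) && !x_2 = 0 && 0 = 0
((x_2 && x_1) || !x_3) || ((!x_2 && (x_3 -> x_1)) && !x_2) = 3/5 || 0 = 3/5
((!(x_3 || x_3) || (x_3 && x_2)) || ((x_3 && x_1) -> x_2)) && (((x_2 && x_1) || !x_3) || ((!x_2 && (x_3 -> x_1)) && !x_2)) = 1 && 3/5 = 3/5
((!(x_2 -> x_1) || (x_2 && x_3)) || ((!x_1 && (x_3 -> x_2)) || ((x_2 -> x_1) && x_2))) && (((!(x_3 || x_3) || (x_3 && x_2)) || ((x_3 && x_1) -> x_2)) && (((x_2 && x_1) || !x_3) || ((!x_2 && (x_3 -> x_1)) && !x_2))) = 3/5 && 3/5 = 3/5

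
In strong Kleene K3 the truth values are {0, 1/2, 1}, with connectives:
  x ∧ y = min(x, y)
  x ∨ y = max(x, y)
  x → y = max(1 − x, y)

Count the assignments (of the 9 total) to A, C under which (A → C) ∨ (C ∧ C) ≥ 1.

5

A = 0, C = 0 ↦ 1  ≥
A = 0, C = 1/2 ↦ 1  ≥
A = 0, C = 1 ↦ 1  ≥
A = 1/2, C = 0 ↦ 1/2  <
A = 1/2, C = 1/2 ↦ 1/2  <
A = 1/2, C = 1 ↦ 1  ≥
A = 1, C = 0 ↦ 0  <
A = 1, C = 1/2 ↦ 1/2  <
A = 1, C = 1 ↦ 1  ≥
So 5 of the 9 assignments meet the threshold.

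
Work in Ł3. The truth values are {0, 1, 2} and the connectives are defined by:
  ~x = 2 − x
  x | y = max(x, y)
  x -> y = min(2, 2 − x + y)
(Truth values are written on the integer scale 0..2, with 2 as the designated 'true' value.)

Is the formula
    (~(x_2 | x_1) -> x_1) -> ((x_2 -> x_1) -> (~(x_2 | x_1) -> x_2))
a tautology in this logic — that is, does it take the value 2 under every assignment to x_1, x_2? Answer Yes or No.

No

Counterexample: take x_1 = 1, x_2 = 0.
x_2 | x_1 = 0 | 1 = 1
~(x_2 | x_1) = ~1 = 1
~(x_2 | x_1) -> x_1 = 1 -> 1 = 2
x_2 -> x_1 = 0 -> 1 = 2
x_2 | x_1 = 0 | 1 = 1
~(x_2 | x_1) = ~1 = 1
~(x_2 | x_1) -> x_2 = 1 -> 0 = 1
(x_2 -> x_1) -> (~(x_2 | x_1) -> x_2) = 2 -> 1 = 1
(~(x_2 | x_1) -> x_1) -> ((x_2 -> x_1) -> (~(x_2 | x_1) -> x_2)) = 2 -> 1 = 1
This gives 1 ≠ 2.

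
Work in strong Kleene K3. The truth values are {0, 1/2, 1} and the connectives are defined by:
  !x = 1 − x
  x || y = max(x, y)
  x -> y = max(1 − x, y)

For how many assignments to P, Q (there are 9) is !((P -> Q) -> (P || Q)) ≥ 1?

1

P = 0, Q = 0 ↦ 1  ≥
P = 0, Q = 1/2 ↦ 1/2  <
P = 0, Q = 1 ↦ 0  <
P = 1/2, Q = 0 ↦ 1/2  <
P = 1/2, Q = 1/2 ↦ 1/2  <
P = 1/2, Q = 1 ↦ 0  <
P = 1, Q = 0 ↦ 0  <
P = 1, Q = 1/2 ↦ 0  <
P = 1, Q = 1 ↦ 0  <
So 1 of the 9 assignments meets the threshold.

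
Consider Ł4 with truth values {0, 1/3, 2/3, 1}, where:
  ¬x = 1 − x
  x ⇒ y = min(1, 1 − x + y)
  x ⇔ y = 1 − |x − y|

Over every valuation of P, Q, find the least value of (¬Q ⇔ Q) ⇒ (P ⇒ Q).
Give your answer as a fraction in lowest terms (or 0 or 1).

Take P = 1, Q = 1/3:
¬Q = ¬1/3 = 2/3
¬Q ⇔ Q = 2/3 ⇔ 1/3 = 2/3
P ⇒ Q = 1 ⇒ 1/3 = 1/3
(¬Q ⇔ Q) ⇒ (P ⇒ Q) = 2/3 ⇒ 1/3 = 2/3
No assignment yields a value below 2/3, so this is the minimum.

2/3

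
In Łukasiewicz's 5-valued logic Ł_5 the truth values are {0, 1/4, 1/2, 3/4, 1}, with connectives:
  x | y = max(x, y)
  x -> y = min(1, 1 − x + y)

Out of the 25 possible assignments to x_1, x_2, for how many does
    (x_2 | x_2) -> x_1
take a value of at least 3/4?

19

value 1: 15 assignments (counts)
value 3/4: 4 assignments (counts)
value 1/2: 3 assignments
value 1/4: 2 assignments
value 0: 1 assignment
So 19 of the 25 assignments meet the threshold.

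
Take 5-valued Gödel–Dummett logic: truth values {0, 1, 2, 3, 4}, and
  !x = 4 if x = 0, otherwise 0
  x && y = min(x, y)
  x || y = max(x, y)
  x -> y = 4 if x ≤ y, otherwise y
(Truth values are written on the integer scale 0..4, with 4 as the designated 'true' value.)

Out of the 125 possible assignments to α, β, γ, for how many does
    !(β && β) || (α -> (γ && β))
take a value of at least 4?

75

value 4: 75 assignments (counts)
value 3: 3 assignments
value 2: 10 assignments
value 1: 21 assignments
value 0: 16 assignments
So 75 of the 125 assignments meet the threshold.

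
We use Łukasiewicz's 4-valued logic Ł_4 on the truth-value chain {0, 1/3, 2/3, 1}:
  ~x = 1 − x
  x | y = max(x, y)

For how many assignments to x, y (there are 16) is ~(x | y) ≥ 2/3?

4

x = 0, y = 0 ↦ 1  ≥
x = 0, y = 1/3 ↦ 2/3  ≥
x = 0, y = 2/3 ↦ 1/3  <
x = 0, y = 1 ↦ 0  <
x = 1/3, y = 0 ↦ 2/3  ≥
x = 1/3, y = 1/3 ↦ 2/3  ≥
x = 1/3, y = 2/3 ↦ 1/3  <
x = 1/3, y = 1 ↦ 0  <
x = 2/3, y = 0 ↦ 1/3  <
x = 2/3, y = 1/3 ↦ 1/3  <
x = 2/3, y = 2/3 ↦ 1/3  <
x = 2/3, y = 1 ↦ 0  <
x = 1, y = 0 ↦ 0  <
x = 1, y = 1/3 ↦ 0  <
x = 1, y = 2/3 ↦ 0  <
x = 1, y = 1 ↦ 0  <
So 4 of the 16 assignments meet the threshold.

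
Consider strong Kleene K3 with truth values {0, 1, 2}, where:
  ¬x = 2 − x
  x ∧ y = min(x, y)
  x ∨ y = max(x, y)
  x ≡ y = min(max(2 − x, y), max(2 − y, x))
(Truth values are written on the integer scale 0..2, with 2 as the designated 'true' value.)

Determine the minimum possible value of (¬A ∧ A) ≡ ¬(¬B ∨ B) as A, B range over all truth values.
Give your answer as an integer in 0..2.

1

Take A = 0, B = 1:
¬A = ¬0 = 2
¬A ∧ A = 2 ∧ 0 = 0
¬B = ¬1 = 1
¬B ∨ B = 1 ∨ 1 = 1
¬(¬B ∨ B) = ¬1 = 1
(¬A ∧ A) ≡ ¬(¬B ∨ B) = 0 ≡ 1 = 1
No assignment yields a value below 1, so this is the minimum.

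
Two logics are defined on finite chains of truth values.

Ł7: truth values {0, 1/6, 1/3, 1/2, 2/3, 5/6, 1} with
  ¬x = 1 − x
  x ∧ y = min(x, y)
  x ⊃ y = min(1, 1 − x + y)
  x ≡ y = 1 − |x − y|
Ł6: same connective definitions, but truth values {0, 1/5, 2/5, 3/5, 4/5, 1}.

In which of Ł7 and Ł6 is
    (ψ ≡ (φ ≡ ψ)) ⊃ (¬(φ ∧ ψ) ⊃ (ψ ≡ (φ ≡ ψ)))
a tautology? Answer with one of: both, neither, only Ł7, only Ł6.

In Ł7: every assignment gives 1 — tautology.
In Ł6: every assignment gives 1 — tautology.

both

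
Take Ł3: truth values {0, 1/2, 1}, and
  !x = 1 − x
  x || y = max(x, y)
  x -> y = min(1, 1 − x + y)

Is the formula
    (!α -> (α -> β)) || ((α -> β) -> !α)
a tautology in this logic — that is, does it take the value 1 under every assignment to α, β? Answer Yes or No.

α = 0, β = 0 ↦ 1
α = 0, β = 1/2 ↦ 1
α = 0, β = 1 ↦ 1
α = 1/2, β = 0 ↦ 1
α = 1/2, β = 1/2 ↦ 1
α = 1/2, β = 1 ↦ 1
α = 1, β = 0 ↦ 1
α = 1, β = 1/2 ↦ 1
α = 1, β = 1 ↦ 1
Every assignment gives a value ≥ 1.

Yes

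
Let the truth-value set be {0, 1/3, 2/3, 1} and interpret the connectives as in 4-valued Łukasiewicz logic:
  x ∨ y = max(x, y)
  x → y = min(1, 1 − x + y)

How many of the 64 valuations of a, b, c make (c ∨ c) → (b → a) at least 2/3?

60

value 1: 54 assignments (counts)
value 2/3: 6 assignments (counts)
value 1/3: 3 assignments
value 0: 1 assignment
So 60 of the 64 assignments meet the threshold.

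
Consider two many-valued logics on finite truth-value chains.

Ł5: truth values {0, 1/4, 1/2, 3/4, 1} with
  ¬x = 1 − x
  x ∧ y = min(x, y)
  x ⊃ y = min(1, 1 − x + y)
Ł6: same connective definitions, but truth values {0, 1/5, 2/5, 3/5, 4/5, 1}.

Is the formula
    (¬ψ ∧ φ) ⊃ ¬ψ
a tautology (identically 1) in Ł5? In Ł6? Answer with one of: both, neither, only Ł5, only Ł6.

both

In Ł5: every assignment gives 1 — tautology.
In Ł6: every assignment gives 1 — tautology.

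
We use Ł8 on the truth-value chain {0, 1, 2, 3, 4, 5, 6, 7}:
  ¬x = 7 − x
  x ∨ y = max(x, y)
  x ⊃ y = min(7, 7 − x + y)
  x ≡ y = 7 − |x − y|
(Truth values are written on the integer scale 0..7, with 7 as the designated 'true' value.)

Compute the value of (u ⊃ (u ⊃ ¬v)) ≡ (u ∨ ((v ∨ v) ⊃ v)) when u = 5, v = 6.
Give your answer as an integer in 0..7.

¬v = ¬6 = 1
u ⊃ ¬v = 5 ⊃ 1 = 3
u ⊃ (u ⊃ ¬v) = 5 ⊃ 3 = 5
v ∨ v = 6 ∨ 6 = 6
(v ∨ v) ⊃ v = 6 ⊃ 6 = 7
u ∨ ((v ∨ v) ⊃ v) = 5 ∨ 7 = 7
(u ⊃ (u ⊃ ¬v)) ≡ (u ∨ ((v ∨ v) ⊃ v)) = 5 ≡ 7 = 5

5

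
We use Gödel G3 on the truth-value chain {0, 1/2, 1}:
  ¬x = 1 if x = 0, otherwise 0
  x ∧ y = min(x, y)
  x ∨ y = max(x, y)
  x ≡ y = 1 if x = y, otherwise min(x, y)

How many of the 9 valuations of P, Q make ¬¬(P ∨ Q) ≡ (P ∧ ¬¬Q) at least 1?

P = 0, Q = 0 ↦ 1  ≥
P = 0, Q = 1/2 ↦ 0  <
P = 0, Q = 1 ↦ 0  <
P = 1/2, Q = 0 ↦ 0  <
P = 1/2, Q = 1/2 ↦ 1/2  <
P = 1/2, Q = 1 ↦ 1/2  <
P = 1, Q = 0 ↦ 0  <
P = 1, Q = 1/2 ↦ 1  ≥
P = 1, Q = 1 ↦ 1  ≥
So 3 of the 9 assignments meet the threshold.

3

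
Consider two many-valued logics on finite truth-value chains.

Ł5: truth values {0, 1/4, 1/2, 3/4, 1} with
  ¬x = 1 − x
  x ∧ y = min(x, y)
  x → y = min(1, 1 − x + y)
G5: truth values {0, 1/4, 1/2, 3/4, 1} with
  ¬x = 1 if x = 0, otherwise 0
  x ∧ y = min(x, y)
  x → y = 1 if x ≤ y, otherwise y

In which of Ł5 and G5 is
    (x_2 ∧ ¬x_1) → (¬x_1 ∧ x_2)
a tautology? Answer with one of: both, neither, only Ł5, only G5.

both

In Ł5: every assignment gives 1 — tautology.
In G5: every assignment gives 1 — tautology.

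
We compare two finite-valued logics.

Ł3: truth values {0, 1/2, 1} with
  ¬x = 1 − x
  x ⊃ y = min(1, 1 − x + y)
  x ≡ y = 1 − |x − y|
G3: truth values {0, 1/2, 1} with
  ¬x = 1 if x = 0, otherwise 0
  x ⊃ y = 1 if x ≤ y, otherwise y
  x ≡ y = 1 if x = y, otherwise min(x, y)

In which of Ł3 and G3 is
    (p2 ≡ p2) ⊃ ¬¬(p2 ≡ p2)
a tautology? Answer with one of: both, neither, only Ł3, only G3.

both

In Ł3: every assignment gives 1 — tautology.
In G3: every assignment gives 1 — tautology.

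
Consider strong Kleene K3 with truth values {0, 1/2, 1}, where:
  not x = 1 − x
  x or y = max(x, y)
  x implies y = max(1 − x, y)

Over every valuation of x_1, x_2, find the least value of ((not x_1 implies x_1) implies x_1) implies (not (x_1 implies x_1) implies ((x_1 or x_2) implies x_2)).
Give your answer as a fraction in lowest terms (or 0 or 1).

1/2

Take x_1 = 1/2, x_2 = 0:
not x_1 = not 1/2 = 1/2
not x_1 implies x_1 = 1/2 implies 1/2 = 1/2
(not x_1 implies x_1) implies x_1 = 1/2 implies 1/2 = 1/2
x_1 implies x_1 = 1/2 implies 1/2 = 1/2
not (x_1 implies x_1) = not 1/2 = 1/2
x_1 or x_2 = 1/2 or 0 = 1/2
(x_1 or x_2) implies x_2 = 1/2 implies 0 = 1/2
not (x_1 implies x_1) implies ((x_1 or x_2) implies x_2) = 1/2 implies 1/2 = 1/2
((not x_1 implies x_1) implies x_1) implies (not (x_1 implies x_1) implies ((x_1 or x_2) implies x_2)) = 1/2 implies 1/2 = 1/2
No assignment yields a value below 1/2, so this is the minimum.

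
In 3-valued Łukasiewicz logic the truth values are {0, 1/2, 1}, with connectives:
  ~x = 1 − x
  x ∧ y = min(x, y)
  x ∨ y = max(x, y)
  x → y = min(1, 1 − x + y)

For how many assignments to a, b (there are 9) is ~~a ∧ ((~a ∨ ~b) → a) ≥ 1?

a = 0, b = 0 ↦ 0  <
a = 0, b = 1/2 ↦ 0  <
a = 0, b = 1 ↦ 0  <
a = 1/2, b = 0 ↦ 1/2  <
a = 1/2, b = 1/2 ↦ 1/2  <
a = 1/2, b = 1 ↦ 1/2  <
a = 1, b = 0 ↦ 1  ≥
a = 1, b = 1/2 ↦ 1  ≥
a = 1, b = 1 ↦ 1  ≥
So 3 of the 9 assignments meet the threshold.

3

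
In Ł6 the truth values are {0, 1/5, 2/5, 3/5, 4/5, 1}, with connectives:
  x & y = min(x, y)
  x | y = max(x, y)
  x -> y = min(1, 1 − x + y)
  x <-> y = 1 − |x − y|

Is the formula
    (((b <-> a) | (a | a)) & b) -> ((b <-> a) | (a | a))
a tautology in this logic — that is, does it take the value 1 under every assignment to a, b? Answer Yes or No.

Yes

At a = 4/5, b = 3/5, for instance:
b <-> a = 3/5 <-> 4/5 = 4/5
a | a = 4/5 | 4/5 = 4/5
(b <-> a) | (a | a) = 4/5 | 4/5 = 4/5
((b <-> a) | (a | a)) & b = 4/5 & 3/5 = 3/5
(((b <-> a) | (a | a)) & b) -> ((b <-> a) | (a | a)) = 3/5 -> 4/5 = 1
and checking the remaining 35 assignments likewise gives ≥ 1 in every case.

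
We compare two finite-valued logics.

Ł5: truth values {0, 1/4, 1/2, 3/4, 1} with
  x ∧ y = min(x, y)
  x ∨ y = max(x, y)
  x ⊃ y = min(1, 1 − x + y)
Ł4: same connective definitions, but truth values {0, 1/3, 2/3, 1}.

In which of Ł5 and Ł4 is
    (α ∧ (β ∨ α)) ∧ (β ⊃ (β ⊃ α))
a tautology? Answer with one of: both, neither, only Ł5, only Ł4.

neither

In Ł5: at α = 0, β = 0 the value is 0 — not a tautology.
In Ł4: at α = 0, β = 0 the value is 0 — not a tautology.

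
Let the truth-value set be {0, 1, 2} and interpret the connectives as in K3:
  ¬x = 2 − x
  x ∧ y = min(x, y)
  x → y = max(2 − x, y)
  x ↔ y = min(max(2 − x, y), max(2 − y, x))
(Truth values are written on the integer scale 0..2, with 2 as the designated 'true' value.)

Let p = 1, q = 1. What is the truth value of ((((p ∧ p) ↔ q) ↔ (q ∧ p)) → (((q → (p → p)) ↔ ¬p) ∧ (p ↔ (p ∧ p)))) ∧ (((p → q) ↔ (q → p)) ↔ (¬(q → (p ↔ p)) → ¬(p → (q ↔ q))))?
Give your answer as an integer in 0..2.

p ∧ p = 1 ∧ 1 = 1
(p ∧ p) ↔ q = 1 ↔ 1 = 1
q ∧ p = 1 ∧ 1 = 1
((p ∧ p) ↔ q) ↔ (q ∧ p) = 1 ↔ 1 = 1
p → p = 1 → 1 = 1
q → (p → p) = 1 → 1 = 1
¬p = ¬1 = 1
(q → (p → p)) ↔ ¬p = 1 ↔ 1 = 1
p ∧ p = 1 ∧ 1 = 1
p ↔ (p ∧ p) = 1 ↔ 1 = 1
((q → (p → p)) ↔ ¬p) ∧ (p ↔ (p ∧ p)) = 1 ∧ 1 = 1
(((p ∧ p) ↔ q) ↔ (q ∧ p)) → (((q → (p → p)) ↔ ¬p) ∧ (p ↔ (p ∧ p))) = 1 → 1 = 1
p → q = 1 → 1 = 1
q → p = 1 → 1 = 1
(p → q) ↔ (q → p) = 1 ↔ 1 = 1
p ↔ p = 1 ↔ 1 = 1
q → (p ↔ p) = 1 → 1 = 1
¬(q → (p ↔ p)) = ¬1 = 1
q ↔ q = 1 ↔ 1 = 1
p → (q ↔ q) = 1 → 1 = 1
¬(p → (q ↔ q)) = ¬1 = 1
¬(q → (p ↔ p)) → ¬(p → (q ↔ q)) = 1 → 1 = 1
((p → q) ↔ (q → p)) ↔ (¬(q → (p ↔ p)) → ¬(p → (q ↔ q))) = 1 ↔ 1 = 1
((((p ∧ p) ↔ q) ↔ (q ∧ p)) → (((q → (p → p)) ↔ ¬p) ∧ (p ↔ (p ∧ p)))) ∧ (((p → q) ↔ (q → p)) ↔ (¬(q → (p ↔ p)) → ¬(p → (q ↔ q)))) = 1 ∧ 1 = 1

1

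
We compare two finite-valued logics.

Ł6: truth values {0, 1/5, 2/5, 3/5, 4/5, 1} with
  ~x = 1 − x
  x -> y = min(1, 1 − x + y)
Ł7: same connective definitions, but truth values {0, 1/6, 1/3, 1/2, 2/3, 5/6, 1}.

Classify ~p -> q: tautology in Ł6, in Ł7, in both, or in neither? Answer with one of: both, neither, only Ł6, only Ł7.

neither

In Ł6: at p = 0, q = 0 the value is 0 — not a tautology.
In Ł7: at p = 0, q = 0 the value is 0 — not a tautology.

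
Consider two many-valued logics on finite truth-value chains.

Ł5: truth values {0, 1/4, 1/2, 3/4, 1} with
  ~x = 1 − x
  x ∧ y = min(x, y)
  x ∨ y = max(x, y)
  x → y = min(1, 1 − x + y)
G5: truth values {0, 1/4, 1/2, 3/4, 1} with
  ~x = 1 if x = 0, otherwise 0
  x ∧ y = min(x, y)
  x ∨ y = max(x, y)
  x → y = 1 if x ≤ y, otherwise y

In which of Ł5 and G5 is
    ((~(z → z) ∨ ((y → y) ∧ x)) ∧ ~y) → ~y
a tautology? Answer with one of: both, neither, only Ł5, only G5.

In Ł5: every assignment gives 1 — tautology.
In G5: every assignment gives 1 — tautology.

both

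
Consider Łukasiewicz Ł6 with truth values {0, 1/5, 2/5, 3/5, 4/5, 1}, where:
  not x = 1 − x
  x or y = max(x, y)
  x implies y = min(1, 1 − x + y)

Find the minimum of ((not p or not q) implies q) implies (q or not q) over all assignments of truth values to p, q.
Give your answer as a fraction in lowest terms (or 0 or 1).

Take p = 2/5, q = 3/5:
not p = not 2/5 = 3/5
not q = not 3/5 = 2/5
not p or not q = 3/5 or 2/5 = 3/5
(not p or not q) implies q = 3/5 implies 3/5 = 1
not q = not 3/5 = 2/5
q or not q = 3/5 or 2/5 = 3/5
((not p or not q) implies q) implies (q or not q) = 1 implies 3/5 = 3/5
No assignment yields a value below 3/5, so this is the minimum.

3/5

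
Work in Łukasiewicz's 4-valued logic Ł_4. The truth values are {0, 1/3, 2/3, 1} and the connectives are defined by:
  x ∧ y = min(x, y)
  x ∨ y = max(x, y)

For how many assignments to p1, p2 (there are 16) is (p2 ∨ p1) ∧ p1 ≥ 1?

p1 = 0, p2 = 0 ↦ 0  <
p1 = 0, p2 = 1/3 ↦ 0  <
p1 = 0, p2 = 2/3 ↦ 0  <
p1 = 0, p2 = 1 ↦ 0  <
p1 = 1/3, p2 = 0 ↦ 1/3  <
p1 = 1/3, p2 = 1/3 ↦ 1/3  <
p1 = 1/3, p2 = 2/3 ↦ 1/3  <
p1 = 1/3, p2 = 1 ↦ 1/3  <
p1 = 2/3, p2 = 0 ↦ 2/3  <
p1 = 2/3, p2 = 1/3 ↦ 2/3  <
p1 = 2/3, p2 = 2/3 ↦ 2/3  <
p1 = 2/3, p2 = 1 ↦ 2/3  <
p1 = 1, p2 = 0 ↦ 1  ≥
p1 = 1, p2 = 1/3 ↦ 1  ≥
p1 = 1, p2 = 2/3 ↦ 1  ≥
p1 = 1, p2 = 1 ↦ 1  ≥
So 4 of the 16 assignments meet the threshold.

4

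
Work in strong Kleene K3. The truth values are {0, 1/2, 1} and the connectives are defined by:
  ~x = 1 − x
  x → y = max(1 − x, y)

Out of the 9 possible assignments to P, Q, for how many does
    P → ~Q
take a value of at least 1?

5

P = 0, Q = 0 ↦ 1  ≥
P = 0, Q = 1/2 ↦ 1  ≥
P = 0, Q = 1 ↦ 1  ≥
P = 1/2, Q = 0 ↦ 1  ≥
P = 1/2, Q = 1/2 ↦ 1/2  <
P = 1/2, Q = 1 ↦ 1/2  <
P = 1, Q = 0 ↦ 1  ≥
P = 1, Q = 1/2 ↦ 1/2  <
P = 1, Q = 1 ↦ 0  <
So 5 of the 9 assignments meet the threshold.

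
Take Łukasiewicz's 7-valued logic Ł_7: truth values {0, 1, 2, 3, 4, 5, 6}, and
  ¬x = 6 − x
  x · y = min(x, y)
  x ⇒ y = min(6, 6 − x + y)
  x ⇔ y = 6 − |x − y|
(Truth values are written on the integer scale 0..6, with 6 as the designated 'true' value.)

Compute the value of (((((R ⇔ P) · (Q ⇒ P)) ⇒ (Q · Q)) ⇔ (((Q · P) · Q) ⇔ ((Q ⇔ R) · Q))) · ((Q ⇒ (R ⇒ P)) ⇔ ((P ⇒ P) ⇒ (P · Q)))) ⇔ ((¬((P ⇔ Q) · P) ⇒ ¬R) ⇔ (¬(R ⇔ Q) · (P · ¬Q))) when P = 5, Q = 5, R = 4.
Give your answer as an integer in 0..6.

R ⇔ P = 4 ⇔ 5 = 5
Q ⇒ P = 5 ⇒ 5 = 6
(R ⇔ P) · (Q ⇒ P) = 5 · 6 = 5
Q · Q = 5 · 5 = 5
((R ⇔ P) · (Q ⇒ P)) ⇒ (Q · Q) = 5 ⇒ 5 = 6
Q · P = 5 · 5 = 5
(Q · P) · Q = 5 · 5 = 5
Q ⇔ R = 5 ⇔ 4 = 5
(Q ⇔ R) · Q = 5 · 5 = 5
((Q · P) · Q) ⇔ ((Q ⇔ R) · Q) = 5 ⇔ 5 = 6
(((R ⇔ P) · (Q ⇒ P)) ⇒ (Q · Q)) ⇔ (((Q · P) · Q) ⇔ ((Q ⇔ R) · Q)) = 6 ⇔ 6 = 6
R ⇒ P = 4 ⇒ 5 = 6
Q ⇒ (R ⇒ P) = 5 ⇒ 6 = 6
P ⇒ P = 5 ⇒ 5 = 6
P · Q = 5 · 5 = 5
(P ⇒ P) ⇒ (P · Q) = 6 ⇒ 5 = 5
(Q ⇒ (R ⇒ P)) ⇔ ((P ⇒ P) ⇒ (P · Q)) = 6 ⇔ 5 = 5
((((R ⇔ P) · (Q ⇒ P)) ⇒ (Q · Q)) ⇔ (((Q · P) · Q) ⇔ ((Q ⇔ R) · Q))) · ((Q ⇒ (R ⇒ P)) ⇔ ((P ⇒ P) ⇒ (P · Q))) = 6 · 5 = 5
P ⇔ Q = 5 ⇔ 5 = 6
(P ⇔ Q) · P = 6 · 5 = 5
¬((P ⇔ Q) · P) = ¬5 = 1
¬R = ¬4 = 2
¬((P ⇔ Q) · P) ⇒ ¬R = 1 ⇒ 2 = 6
R ⇔ Q = 4 ⇔ 5 = 5
¬(R ⇔ Q) = ¬5 = 1
¬Q = ¬5 = 1
P · ¬Q = 5 · 1 = 1
¬(R ⇔ Q) · (P · ¬Q) = 1 · 1 = 1
(¬((P ⇔ Q) · P) ⇒ ¬R) ⇔ (¬(R ⇔ Q) · (P · ¬Q)) = 6 ⇔ 1 = 1
(((((R ⇔ P) · (Q ⇒ P)) ⇒ (Q · Q)) ⇔ (((Q · P) · Q) ⇔ ((Q ⇔ R) · Q))) · ((Q ⇒ (R ⇒ P)) ⇔ ((P ⇒ P) ⇒ (P · Q)))) ⇔ ((¬((P ⇔ Q) · P) ⇒ ¬R) ⇔ (¬(R ⇔ Q) · (P · ¬Q))) = 5 ⇔ 1 = 2

2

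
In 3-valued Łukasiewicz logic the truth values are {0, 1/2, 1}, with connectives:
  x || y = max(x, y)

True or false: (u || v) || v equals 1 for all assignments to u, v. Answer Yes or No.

Counterexample: take u = 0, v = 0.
u || v = 0 || 0 = 0
(u || v) || v = 0 || 0 = 0
This gives 0 ≠ 1.

No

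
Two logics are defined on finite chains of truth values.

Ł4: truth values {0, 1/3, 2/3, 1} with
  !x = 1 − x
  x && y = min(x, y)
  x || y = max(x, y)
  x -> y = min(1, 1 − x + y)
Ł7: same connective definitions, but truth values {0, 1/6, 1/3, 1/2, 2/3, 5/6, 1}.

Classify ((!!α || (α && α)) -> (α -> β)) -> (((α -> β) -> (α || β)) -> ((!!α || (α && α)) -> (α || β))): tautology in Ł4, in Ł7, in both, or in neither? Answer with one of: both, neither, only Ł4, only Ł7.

In Ł4: every assignment gives 1 — tautology.
In Ł7: every assignment gives 1 — tautology.

both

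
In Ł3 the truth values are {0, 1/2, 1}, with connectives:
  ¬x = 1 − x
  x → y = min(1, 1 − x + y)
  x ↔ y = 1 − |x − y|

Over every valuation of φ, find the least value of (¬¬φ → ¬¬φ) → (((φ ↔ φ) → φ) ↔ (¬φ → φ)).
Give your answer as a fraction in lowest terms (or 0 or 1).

Take φ = 1/2:
¬φ = ¬1/2 = 1/2
¬¬φ = ¬1/2 = 1/2
¬φ = ¬1/2 = 1/2
¬¬φ = ¬1/2 = 1/2
¬¬φ → ¬¬φ = 1/2 → 1/2 = 1
φ ↔ φ = 1/2 ↔ 1/2 = 1
(φ ↔ φ) → φ = 1 → 1/2 = 1/2
¬φ = ¬1/2 = 1/2
¬φ → φ = 1/2 → 1/2 = 1
((φ ↔ φ) → φ) ↔ (¬φ → φ) = 1/2 ↔ 1 = 1/2
(¬¬φ → ¬¬φ) → (((φ ↔ φ) → φ) ↔ (¬φ → φ)) = 1 → 1/2 = 1/2
No assignment yields a value below 1/2, so this is the minimum.

1/2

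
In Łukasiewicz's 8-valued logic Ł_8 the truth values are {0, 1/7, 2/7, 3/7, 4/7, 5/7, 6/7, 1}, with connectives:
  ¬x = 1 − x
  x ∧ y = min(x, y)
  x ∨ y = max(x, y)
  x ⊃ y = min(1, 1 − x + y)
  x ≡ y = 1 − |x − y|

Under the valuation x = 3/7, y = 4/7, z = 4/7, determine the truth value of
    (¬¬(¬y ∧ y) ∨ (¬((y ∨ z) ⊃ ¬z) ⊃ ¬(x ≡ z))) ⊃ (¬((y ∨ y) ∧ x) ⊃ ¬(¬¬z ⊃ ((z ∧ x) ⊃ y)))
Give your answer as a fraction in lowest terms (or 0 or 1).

3/7

¬y = ¬4/7 = 3/7
¬y ∧ y = 3/7 ∧ 4/7 = 3/7
¬(¬y ∧ y) = ¬3/7 = 4/7
¬¬(¬y ∧ y) = ¬4/7 = 3/7
y ∨ z = 4/7 ∨ 4/7 = 4/7
¬z = ¬4/7 = 3/7
(y ∨ z) ⊃ ¬z = 4/7 ⊃ 3/7 = 6/7
¬((y ∨ z) ⊃ ¬z) = ¬6/7 = 1/7
x ≡ z = 3/7 ≡ 4/7 = 6/7
¬(x ≡ z) = ¬6/7 = 1/7
¬((y ∨ z) ⊃ ¬z) ⊃ ¬(x ≡ z) = 1/7 ⊃ 1/7 = 1
¬¬(¬y ∧ y) ∨ (¬((y ∨ z) ⊃ ¬z) ⊃ ¬(x ≡ z)) = 3/7 ∨ 1 = 1
y ∨ y = 4/7 ∨ 4/7 = 4/7
(y ∨ y) ∧ x = 4/7 ∧ 3/7 = 3/7
¬((y ∨ y) ∧ x) = ¬3/7 = 4/7
¬z = ¬4/7 = 3/7
¬¬z = ¬3/7 = 4/7
z ∧ x = 4/7 ∧ 3/7 = 3/7
(z ∧ x) ⊃ y = 3/7 ⊃ 4/7 = 1
¬¬z ⊃ ((z ∧ x) ⊃ y) = 4/7 ⊃ 1 = 1
¬(¬¬z ⊃ ((z ∧ x) ⊃ y)) = ¬1 = 0
¬((y ∨ y) ∧ x) ⊃ ¬(¬¬z ⊃ ((z ∧ x) ⊃ y)) = 4/7 ⊃ 0 = 3/7
(¬¬(¬y ∧ y) ∨ (¬((y ∨ z) ⊃ ¬z) ⊃ ¬(x ≡ z))) ⊃ (¬((y ∨ y) ∧ x) ⊃ ¬(¬¬z ⊃ ((z ∧ x) ⊃ y))) = 1 ⊃ 3/7 = 3/7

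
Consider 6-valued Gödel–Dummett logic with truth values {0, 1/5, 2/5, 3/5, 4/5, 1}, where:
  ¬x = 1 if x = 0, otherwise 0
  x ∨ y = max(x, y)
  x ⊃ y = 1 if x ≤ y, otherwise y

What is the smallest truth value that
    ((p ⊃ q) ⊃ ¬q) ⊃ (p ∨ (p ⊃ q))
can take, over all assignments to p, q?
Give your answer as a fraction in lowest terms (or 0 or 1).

Take p = 1/5, q = 0:
p ⊃ q = 1/5 ⊃ 0 = 0
¬q = ¬0 = 1
(p ⊃ q) ⊃ ¬q = 0 ⊃ 1 = 1
p ⊃ q = 1/5 ⊃ 0 = 0
p ∨ (p ⊃ q) = 1/5 ∨ 0 = 1/5
((p ⊃ q) ⊃ ¬q) ⊃ (p ∨ (p ⊃ q)) = 1 ⊃ 1/5 = 1/5
No assignment yields a value below 1/5, so this is the minimum.

1/5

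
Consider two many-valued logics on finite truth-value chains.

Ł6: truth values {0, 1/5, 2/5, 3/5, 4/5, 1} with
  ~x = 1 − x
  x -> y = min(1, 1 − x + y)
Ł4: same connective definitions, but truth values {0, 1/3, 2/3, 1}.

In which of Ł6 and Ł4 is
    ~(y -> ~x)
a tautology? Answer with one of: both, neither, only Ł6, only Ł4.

neither

In Ł6: at x = 0, y = 0 the value is 0 — not a tautology.
In Ł4: at x = 0, y = 0 the value is 0 — not a tautology.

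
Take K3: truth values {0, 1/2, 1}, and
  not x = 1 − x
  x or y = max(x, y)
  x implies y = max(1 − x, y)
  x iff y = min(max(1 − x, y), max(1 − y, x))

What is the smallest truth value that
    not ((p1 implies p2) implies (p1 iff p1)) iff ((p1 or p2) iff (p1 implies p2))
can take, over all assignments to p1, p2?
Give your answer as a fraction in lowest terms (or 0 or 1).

0

Take p1 = 0, p2 = 1:
p1 implies p2 = 0 implies 1 = 1
p1 iff p1 = 0 iff 0 = 1
(p1 implies p2) implies (p1 iff p1) = 1 implies 1 = 1
not ((p1 implies p2) implies (p1 iff p1)) = not 1 = 0
p1 or p2 = 0 or 1 = 1
p1 implies p2 = 0 implies 1 = 1
(p1 or p2) iff (p1 implies p2) = 1 iff 1 = 1
not ((p1 implies p2) implies (p1 iff p1)) iff ((p1 or p2) iff (p1 implies p2)) = 0 iff 1 = 0
No assignment yields a value below 0, so this is the minimum.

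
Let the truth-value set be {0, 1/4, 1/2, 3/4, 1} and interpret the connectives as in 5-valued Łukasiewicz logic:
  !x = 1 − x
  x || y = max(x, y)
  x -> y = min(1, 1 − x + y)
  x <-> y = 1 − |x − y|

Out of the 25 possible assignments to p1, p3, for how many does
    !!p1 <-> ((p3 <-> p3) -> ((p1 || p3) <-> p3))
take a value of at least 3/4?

8

value 1: 3 assignments (counts)
value 3/4: 5 assignments (counts)
value 1/2: 6 assignments
value 1/4: 5 assignments
value 0: 6 assignments
So 8 of the 25 assignments meet the threshold.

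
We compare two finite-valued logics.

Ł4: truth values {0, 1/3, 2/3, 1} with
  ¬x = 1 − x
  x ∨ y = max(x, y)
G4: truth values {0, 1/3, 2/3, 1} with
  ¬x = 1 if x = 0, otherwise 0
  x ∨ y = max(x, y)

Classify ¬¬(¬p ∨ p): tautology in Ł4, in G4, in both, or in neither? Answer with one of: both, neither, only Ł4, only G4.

only G4

In Ł4: at p = 1/3 the value is 2/3 — not a tautology.
In G4: every assignment gives 1 — tautology.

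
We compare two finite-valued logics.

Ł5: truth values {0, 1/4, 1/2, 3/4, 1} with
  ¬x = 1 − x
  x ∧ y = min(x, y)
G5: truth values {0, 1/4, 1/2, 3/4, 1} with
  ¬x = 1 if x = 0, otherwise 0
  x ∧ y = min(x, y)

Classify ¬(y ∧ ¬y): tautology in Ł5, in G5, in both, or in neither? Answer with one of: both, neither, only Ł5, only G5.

In Ł5: at y = 1/4 the value is 3/4 — not a tautology.
In G5: every assignment gives 1 — tautology.

only G5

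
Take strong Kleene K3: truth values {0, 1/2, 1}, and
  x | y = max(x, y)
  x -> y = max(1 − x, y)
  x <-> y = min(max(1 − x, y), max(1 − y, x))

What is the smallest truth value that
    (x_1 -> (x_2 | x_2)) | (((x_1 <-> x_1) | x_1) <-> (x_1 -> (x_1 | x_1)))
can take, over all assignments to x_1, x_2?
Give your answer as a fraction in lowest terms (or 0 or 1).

Take x_1 = 1/2, x_2 = 0:
x_2 | x_2 = 0 | 0 = 0
x_1 -> (x_2 | x_2) = 1/2 -> 0 = 1/2
x_1 <-> x_1 = 1/2 <-> 1/2 = 1/2
(x_1 <-> x_1) | x_1 = 1/2 | 1/2 = 1/2
x_1 | x_1 = 1/2 | 1/2 = 1/2
x_1 -> (x_1 | x_1) = 1/2 -> 1/2 = 1/2
((x_1 <-> x_1) | x_1) <-> (x_1 -> (x_1 | x_1)) = 1/2 <-> 1/2 = 1/2
(x_1 -> (x_2 | x_2)) | (((x_1 <-> x_1) | x_1) <-> (x_1 -> (x_1 | x_1))) = 1/2 | 1/2 = 1/2
No assignment yields a value below 1/2, so this is the minimum.

1/2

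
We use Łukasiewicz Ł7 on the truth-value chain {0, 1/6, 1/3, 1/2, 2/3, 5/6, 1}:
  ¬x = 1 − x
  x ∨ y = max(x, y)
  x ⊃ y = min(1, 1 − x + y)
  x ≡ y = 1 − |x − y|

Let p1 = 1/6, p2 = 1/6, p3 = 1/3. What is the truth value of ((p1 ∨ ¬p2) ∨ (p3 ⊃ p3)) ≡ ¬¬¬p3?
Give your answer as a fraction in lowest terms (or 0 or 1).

2/3

¬p2 = ¬1/6 = 5/6
p1 ∨ ¬p2 = 1/6 ∨ 5/6 = 5/6
p3 ⊃ p3 = 1/3 ⊃ 1/3 = 1
(p1 ∨ ¬p2) ∨ (p3 ⊃ p3) = 5/6 ∨ 1 = 1
¬p3 = ¬1/3 = 2/3
¬¬p3 = ¬2/3 = 1/3
¬¬¬p3 = ¬1/3 = 2/3
((p1 ∨ ¬p2) ∨ (p3 ⊃ p3)) ≡ ¬¬¬p3 = 1 ≡ 2/3 = 2/3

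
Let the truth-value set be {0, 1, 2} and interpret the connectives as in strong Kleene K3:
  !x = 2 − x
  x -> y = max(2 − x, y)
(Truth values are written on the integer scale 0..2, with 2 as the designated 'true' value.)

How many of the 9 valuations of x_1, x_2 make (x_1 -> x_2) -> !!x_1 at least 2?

x_1 = 0, x_2 = 0 ↦ 0  <
x_1 = 0, x_2 = 1 ↦ 0  <
x_1 = 0, x_2 = 2 ↦ 0  <
x_1 = 1, x_2 = 0 ↦ 1  <
x_1 = 1, x_2 = 1 ↦ 1  <
x_1 = 1, x_2 = 2 ↦ 1  <
x_1 = 2, x_2 = 0 ↦ 2  ≥
x_1 = 2, x_2 = 1 ↦ 2  ≥
x_1 = 2, x_2 = 2 ↦ 2  ≥
So 3 of the 9 assignments meet the threshold.

3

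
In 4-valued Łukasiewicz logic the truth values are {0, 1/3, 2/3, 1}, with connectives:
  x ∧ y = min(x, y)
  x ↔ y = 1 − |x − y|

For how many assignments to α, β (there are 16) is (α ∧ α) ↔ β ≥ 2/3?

10

α = 0, β = 0 ↦ 1  ≥
α = 0, β = 1/3 ↦ 2/3  ≥
α = 0, β = 2/3 ↦ 1/3  <
α = 0, β = 1 ↦ 0  <
α = 1/3, β = 0 ↦ 2/3  ≥
α = 1/3, β = 1/3 ↦ 1  ≥
α = 1/3, β = 2/3 ↦ 2/3  ≥
α = 1/3, β = 1 ↦ 1/3  <
α = 2/3, β = 0 ↦ 1/3  <
α = 2/3, β = 1/3 ↦ 2/3  ≥
α = 2/3, β = 2/3 ↦ 1  ≥
α = 2/3, β = 1 ↦ 2/3  ≥
α = 1, β = 0 ↦ 0  <
α = 1, β = 1/3 ↦ 1/3  <
α = 1, β = 2/3 ↦ 2/3  ≥
α = 1, β = 1 ↦ 1  ≥
So 10 of the 16 assignments meet the threshold.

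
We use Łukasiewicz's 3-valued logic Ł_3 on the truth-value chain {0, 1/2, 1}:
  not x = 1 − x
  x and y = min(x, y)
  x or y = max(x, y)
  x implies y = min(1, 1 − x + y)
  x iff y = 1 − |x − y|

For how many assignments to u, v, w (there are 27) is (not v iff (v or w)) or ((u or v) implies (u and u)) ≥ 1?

20

value 1: 20 assignments (counts)
value 1/2: 4 assignments
value 0: 3 assignments
So 20 of the 27 assignments meet the threshold.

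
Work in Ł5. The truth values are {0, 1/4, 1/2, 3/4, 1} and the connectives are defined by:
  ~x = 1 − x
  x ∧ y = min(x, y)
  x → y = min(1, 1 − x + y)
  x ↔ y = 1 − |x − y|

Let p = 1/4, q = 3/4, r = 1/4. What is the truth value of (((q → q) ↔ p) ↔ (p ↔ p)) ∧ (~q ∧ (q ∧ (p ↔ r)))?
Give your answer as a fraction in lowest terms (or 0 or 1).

q → q = 3/4 → 3/4 = 1
(q → q) ↔ p = 1 ↔ 1/4 = 1/4
p ↔ p = 1/4 ↔ 1/4 = 1
((q → q) ↔ p) ↔ (p ↔ p) = 1/4 ↔ 1 = 1/4
~q = ~3/4 = 1/4
p ↔ r = 1/4 ↔ 1/4 = 1
q ∧ (p ↔ r) = 3/4 ∧ 1 = 3/4
~q ∧ (q ∧ (p ↔ r)) = 1/4 ∧ 3/4 = 1/4
(((q → q) ↔ p) ↔ (p ↔ p)) ∧ (~q ∧ (q ∧ (p ↔ r))) = 1/4 ∧ 1/4 = 1/4

1/4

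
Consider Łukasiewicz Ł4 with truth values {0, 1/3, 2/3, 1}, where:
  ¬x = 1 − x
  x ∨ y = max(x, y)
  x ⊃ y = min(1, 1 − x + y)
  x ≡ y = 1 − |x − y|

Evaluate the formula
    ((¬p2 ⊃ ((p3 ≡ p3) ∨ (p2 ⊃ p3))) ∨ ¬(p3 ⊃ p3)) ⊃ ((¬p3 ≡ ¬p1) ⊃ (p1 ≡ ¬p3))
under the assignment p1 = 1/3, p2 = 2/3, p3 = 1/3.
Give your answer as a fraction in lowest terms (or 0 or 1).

¬p2 = ¬2/3 = 1/3
p3 ≡ p3 = 1/3 ≡ 1/3 = 1
p2 ⊃ p3 = 2/3 ⊃ 1/3 = 2/3
(p3 ≡ p3) ∨ (p2 ⊃ p3) = 1 ∨ 2/3 = 1
¬p2 ⊃ ((p3 ≡ p3) ∨ (p2 ⊃ p3)) = 1/3 ⊃ 1 = 1
p3 ⊃ p3 = 1/3 ⊃ 1/3 = 1
¬(p3 ⊃ p3) = ¬1 = 0
(¬p2 ⊃ ((p3 ≡ p3) ∨ (p2 ⊃ p3))) ∨ ¬(p3 ⊃ p3) = 1 ∨ 0 = 1
¬p3 = ¬1/3 = 2/3
¬p1 = ¬1/3 = 2/3
¬p3 ≡ ¬p1 = 2/3 ≡ 2/3 = 1
¬p3 = ¬1/3 = 2/3
p1 ≡ ¬p3 = 1/3 ≡ 2/3 = 2/3
(¬p3 ≡ ¬p1) ⊃ (p1 ≡ ¬p3) = 1 ⊃ 2/3 = 2/3
((¬p2 ⊃ ((p3 ≡ p3) ∨ (p2 ⊃ p3))) ∨ ¬(p3 ⊃ p3)) ⊃ ((¬p3 ≡ ¬p1) ⊃ (p1 ≡ ¬p3)) = 1 ⊃ 2/3 = 2/3

2/3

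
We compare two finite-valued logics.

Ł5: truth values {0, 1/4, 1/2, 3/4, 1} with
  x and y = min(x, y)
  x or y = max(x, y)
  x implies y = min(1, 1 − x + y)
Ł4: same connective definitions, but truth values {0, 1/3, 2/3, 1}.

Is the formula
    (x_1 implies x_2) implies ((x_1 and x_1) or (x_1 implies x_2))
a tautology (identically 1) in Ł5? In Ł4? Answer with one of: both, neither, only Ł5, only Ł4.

both

In Ł5: every assignment gives 1 — tautology.
In Ł4: every assignment gives 1 — tautology.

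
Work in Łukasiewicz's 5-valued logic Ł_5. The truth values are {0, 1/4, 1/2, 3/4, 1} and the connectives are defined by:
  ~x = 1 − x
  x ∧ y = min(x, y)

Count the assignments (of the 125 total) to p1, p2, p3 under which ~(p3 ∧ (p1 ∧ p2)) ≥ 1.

61

value 1: 61 assignments (counts)
value 3/4: 37 assignments
value 1/2: 19 assignments
value 1/4: 7 assignments
value 0: 1 assignment
So 61 of the 125 assignments meet the threshold.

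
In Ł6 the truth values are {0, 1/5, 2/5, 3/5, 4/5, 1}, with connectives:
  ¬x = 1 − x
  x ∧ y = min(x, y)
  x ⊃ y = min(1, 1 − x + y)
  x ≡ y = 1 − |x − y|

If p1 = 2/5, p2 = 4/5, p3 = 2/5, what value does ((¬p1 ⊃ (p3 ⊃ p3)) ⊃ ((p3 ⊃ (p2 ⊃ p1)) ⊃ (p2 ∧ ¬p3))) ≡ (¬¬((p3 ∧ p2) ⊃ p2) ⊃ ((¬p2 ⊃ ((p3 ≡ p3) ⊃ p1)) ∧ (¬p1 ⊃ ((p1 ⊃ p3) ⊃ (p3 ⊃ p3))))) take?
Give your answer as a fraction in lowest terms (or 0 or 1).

¬p1 = ¬2/5 = 3/5
p3 ⊃ p3 = 2/5 ⊃ 2/5 = 1
¬p1 ⊃ (p3 ⊃ p3) = 3/5 ⊃ 1 = 1
p2 ⊃ p1 = 4/5 ⊃ 2/5 = 3/5
p3 ⊃ (p2 ⊃ p1) = 2/5 ⊃ 3/5 = 1
¬p3 = ¬2/5 = 3/5
p2 ∧ ¬p3 = 4/5 ∧ 3/5 = 3/5
(p3 ⊃ (p2 ⊃ p1)) ⊃ (p2 ∧ ¬p3) = 1 ⊃ 3/5 = 3/5
(¬p1 ⊃ (p3 ⊃ p3)) ⊃ ((p3 ⊃ (p2 ⊃ p1)) ⊃ (p2 ∧ ¬p3)) = 1 ⊃ 3/5 = 3/5
p3 ∧ p2 = 2/5 ∧ 4/5 = 2/5
(p3 ∧ p2) ⊃ p2 = 2/5 ⊃ 4/5 = 1
¬((p3 ∧ p2) ⊃ p2) = ¬1 = 0
¬¬((p3 ∧ p2) ⊃ p2) = ¬0 = 1
¬p2 = ¬4/5 = 1/5
p3 ≡ p3 = 2/5 ≡ 2/5 = 1
(p3 ≡ p3) ⊃ p1 = 1 ⊃ 2/5 = 2/5
¬p2 ⊃ ((p3 ≡ p3) ⊃ p1) = 1/5 ⊃ 2/5 = 1
¬p1 = ¬2/5 = 3/5
p1 ⊃ p3 = 2/5 ⊃ 2/5 = 1
p3 ⊃ p3 = 2/5 ⊃ 2/5 = 1
(p1 ⊃ p3) ⊃ (p3 ⊃ p3) = 1 ⊃ 1 = 1
¬p1 ⊃ ((p1 ⊃ p3) ⊃ (p3 ⊃ p3)) = 3/5 ⊃ 1 = 1
(¬p2 ⊃ ((p3 ≡ p3) ⊃ p1)) ∧ (¬p1 ⊃ ((p1 ⊃ p3) ⊃ (p3 ⊃ p3))) = 1 ∧ 1 = 1
¬¬((p3 ∧ p2) ⊃ p2) ⊃ ((¬p2 ⊃ ((p3 ≡ p3) ⊃ p1)) ∧ (¬p1 ⊃ ((p1 ⊃ p3) ⊃ (p3 ⊃ p3)))) = 1 ⊃ 1 = 1
((¬p1 ⊃ (p3 ⊃ p3)) ⊃ ((p3 ⊃ (p2 ⊃ p1)) ⊃ (p2 ∧ ¬p3))) ≡ (¬¬((p3 ∧ p2) ⊃ p2) ⊃ ((¬p2 ⊃ ((p3 ≡ p3) ⊃ p1)) ∧ (¬p1 ⊃ ((p1 ⊃ p3) ⊃ (p3 ⊃ p3))))) = 3/5 ≡ 1 = 3/5

3/5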